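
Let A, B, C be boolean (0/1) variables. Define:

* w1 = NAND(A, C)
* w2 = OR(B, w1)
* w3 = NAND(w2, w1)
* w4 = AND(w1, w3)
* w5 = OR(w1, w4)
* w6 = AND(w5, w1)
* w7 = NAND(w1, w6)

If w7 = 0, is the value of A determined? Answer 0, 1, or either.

either

Both values of A occur among assignments with w7 = 0:
  A=0: A=0, B=0, C=0
  A=1: A=1, B=0, C=0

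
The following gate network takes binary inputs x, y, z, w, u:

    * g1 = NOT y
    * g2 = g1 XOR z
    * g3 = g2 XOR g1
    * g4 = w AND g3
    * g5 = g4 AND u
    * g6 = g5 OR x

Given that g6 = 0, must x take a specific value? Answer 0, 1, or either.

g6 = g5 OR x must be 0, so both g5 = 0 and x = 0.
g5 = g4 AND u must be 0, so at least one of g4, u is 0.
Every assignment with g6 = 0 has x = 0; there are 14 such assignment(s).

0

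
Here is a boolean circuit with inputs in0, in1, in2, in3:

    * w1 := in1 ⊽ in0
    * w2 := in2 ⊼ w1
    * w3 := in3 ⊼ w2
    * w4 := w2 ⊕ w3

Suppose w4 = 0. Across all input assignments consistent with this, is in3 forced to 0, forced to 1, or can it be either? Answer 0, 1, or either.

0

w4 = w2 ⊕ w3 must be 0, so w2 and w3 are equal.
Every assignment with w4 = 0 has in3 = 0; there are 7 such assignment(s).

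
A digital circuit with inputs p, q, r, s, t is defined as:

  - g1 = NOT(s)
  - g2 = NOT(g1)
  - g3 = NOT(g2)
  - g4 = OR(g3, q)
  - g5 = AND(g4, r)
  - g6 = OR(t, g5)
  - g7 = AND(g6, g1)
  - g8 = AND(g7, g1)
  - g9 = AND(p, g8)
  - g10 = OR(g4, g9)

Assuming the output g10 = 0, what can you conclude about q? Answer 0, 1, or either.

g10 = OR(g4, g9) must be 0, so both g4 = 0 and g9 = 0.
g4 = OR(g3, q) must be 0, so both g3 = 0 and q = 0.
Every assignment with g10 = 0 has q = 0; there are 8 such assignment(s).

0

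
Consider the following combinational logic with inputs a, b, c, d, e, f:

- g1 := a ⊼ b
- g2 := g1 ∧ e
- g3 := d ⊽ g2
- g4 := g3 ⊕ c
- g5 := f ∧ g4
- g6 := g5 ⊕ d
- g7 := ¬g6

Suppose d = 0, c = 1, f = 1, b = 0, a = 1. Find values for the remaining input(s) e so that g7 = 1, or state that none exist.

e=0

g7 = ¬g6 must be 1, so g6 = 0.
g6 = g5 ⊕ d must be 0, so g5 and d are equal.
Check with d = 0, c = 1, f = 1, b = 0, a = 1 and e=0:
g1 = a ⊼ b = 1 ⊼ 0 = 1
g2 = g1 ∧ e = 1 ∧ 0 = 0
g3 = d ⊽ g2 = 0 ⊽ 0 = 1
g4 = g3 ⊕ c = 1 ⊕ 1 = 0
g5 = f ∧ g4 = 1 ∧ 0 = 0
g6 = g5 ⊕ d = 0 ⊕ 0 = 0
g7 = ¬g6 = ¬0 = 1
So g7 = 1.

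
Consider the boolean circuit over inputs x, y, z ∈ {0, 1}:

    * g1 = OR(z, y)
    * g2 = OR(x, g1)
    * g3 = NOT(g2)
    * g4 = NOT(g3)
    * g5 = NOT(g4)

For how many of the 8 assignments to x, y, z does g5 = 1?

1

g5 = NOT(g4) must be 1, so g4 = 0.
g4 = NOT(g3) must be 0, so g3 = 1.
g3 = NOT(g2) must be 1, so g2 = 0.
Satisfying assignments:
  x=0, y=0, z=0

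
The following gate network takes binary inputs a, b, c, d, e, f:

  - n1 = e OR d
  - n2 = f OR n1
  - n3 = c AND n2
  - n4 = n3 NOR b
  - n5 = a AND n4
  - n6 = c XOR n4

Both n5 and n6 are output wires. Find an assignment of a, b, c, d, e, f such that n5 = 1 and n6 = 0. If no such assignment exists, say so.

Check with a=1, b=0, c=1, d=0, e=0, f=0:
n1 = e OR d = 0 OR 0 = 0
n2 = f OR n1 = 0 OR 0 = 0
n3 = c AND n2 = 1 AND 0 = 0
n4 = n3 NOR b = 0 NOR 0 = 1
n5 = a AND n4 = 1 AND 1 = 1
n6 = c XOR n4 = 1 XOR 1 = 0
So n5 = 1 and n6 = 0.

a=1, b=0, c=1, d=0, e=0, f=0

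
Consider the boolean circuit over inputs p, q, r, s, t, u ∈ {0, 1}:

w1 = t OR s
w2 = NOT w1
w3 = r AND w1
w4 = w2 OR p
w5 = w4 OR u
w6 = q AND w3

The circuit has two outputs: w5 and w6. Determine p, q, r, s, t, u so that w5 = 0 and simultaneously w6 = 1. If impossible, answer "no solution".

Check with p=0, q=1, r=1, s=1, t=0, u=0:
w1 = t OR s = 0 OR 1 = 1
w2 = NOT w1 = NOT 1 = 0
w3 = r AND w1 = 1 AND 1 = 1
w4 = w2 OR p = 0 OR 0 = 0
w5 = w4 OR u = 0 OR 0 = 0
w6 = q AND w3 = 1 AND 1 = 1
So w5 = 0 and w6 = 1.

p=0, q=1, r=1, s=1, t=0, u=0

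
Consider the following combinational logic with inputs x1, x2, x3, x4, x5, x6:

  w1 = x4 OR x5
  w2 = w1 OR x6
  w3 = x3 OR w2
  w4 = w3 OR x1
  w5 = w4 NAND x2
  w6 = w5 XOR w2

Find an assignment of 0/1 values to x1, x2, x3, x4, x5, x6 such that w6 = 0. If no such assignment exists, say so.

x1=1, x2=0, x3=0, x4=1, x5=1, x6=0

Check with x1=1, x2=0, x3=0, x4=1, x5=1, x6=0:
w1 = x4 OR x5 = 1 OR 1 = 1
w2 = w1 OR x6 = 1 OR 0 = 1
w3 = x3 OR w2 = 0 OR 1 = 1
w4 = w3 OR x1 = 1 OR 1 = 1
w5 = w4 NAND x2 = 1 NAND 0 = 1
w6 = w5 XOR w2 = 1 XOR 1 = 0
So w6 = 0 as required.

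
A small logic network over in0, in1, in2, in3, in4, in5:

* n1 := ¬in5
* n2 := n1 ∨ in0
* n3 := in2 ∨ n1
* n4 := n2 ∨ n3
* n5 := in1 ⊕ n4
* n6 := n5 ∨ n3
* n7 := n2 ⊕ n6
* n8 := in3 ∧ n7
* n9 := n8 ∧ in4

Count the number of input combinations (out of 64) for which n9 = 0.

n9 = n8 ∧ in4 must be 0, so at least one of n8, in4 is 0.
Enumerating the 64 input combinations, 60 give n9 = 0 and 4 give n9 = 1.

60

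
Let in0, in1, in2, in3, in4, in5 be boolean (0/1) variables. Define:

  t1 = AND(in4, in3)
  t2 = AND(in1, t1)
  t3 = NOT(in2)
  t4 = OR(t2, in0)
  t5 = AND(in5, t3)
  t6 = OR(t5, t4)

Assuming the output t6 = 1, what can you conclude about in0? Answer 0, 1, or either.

Both values of in0 occur among assignments with t6 = 1:
  in0=0: in0=0, in1=0, in2=0, in3=0, in4=0, in5=1
  in0=1: in0=1, in1=0, in2=0, in3=0, in4=0, in5=0

either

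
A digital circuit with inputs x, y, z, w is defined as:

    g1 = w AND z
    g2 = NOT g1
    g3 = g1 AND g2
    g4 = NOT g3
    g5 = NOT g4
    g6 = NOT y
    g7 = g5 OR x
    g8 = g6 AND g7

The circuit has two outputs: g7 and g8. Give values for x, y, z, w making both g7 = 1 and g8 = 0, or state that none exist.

x=1, y=1, z=0, w=0

Check with x=1, y=1, z=0, w=0:
g1 = w AND z = 0 AND 0 = 0
g2 = NOT g1 = NOT 0 = 1
g3 = g1 AND g2 = 0 AND 1 = 0
g4 = NOT g3 = NOT 0 = 1
g5 = NOT g4 = NOT 1 = 0
g6 = NOT y = NOT 1 = 0
g7 = g5 OR x = 0 OR 1 = 1
g8 = g6 AND g7 = 0 AND 1 = 0
So g7 = 1 and g8 = 0.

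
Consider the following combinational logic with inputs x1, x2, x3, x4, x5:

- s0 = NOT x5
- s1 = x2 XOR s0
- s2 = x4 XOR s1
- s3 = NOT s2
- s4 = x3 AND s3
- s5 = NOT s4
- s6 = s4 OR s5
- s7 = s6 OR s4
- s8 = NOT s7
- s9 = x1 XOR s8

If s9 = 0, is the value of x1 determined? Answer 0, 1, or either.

s9 = x1 XOR s8 must be 0, so x1 and s8 are equal.
Every assignment with s9 = 0 has x1 = 0; there are 16 such assignment(s).

0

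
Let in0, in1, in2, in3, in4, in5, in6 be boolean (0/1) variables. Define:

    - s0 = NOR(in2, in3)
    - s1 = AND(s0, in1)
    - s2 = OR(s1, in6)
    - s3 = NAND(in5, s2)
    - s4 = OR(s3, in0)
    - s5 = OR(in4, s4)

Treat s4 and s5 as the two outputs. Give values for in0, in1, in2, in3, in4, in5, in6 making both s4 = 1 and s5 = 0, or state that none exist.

no solution exists

Across all 128 input combinations, none give both s4 = 1 and s5 = 0.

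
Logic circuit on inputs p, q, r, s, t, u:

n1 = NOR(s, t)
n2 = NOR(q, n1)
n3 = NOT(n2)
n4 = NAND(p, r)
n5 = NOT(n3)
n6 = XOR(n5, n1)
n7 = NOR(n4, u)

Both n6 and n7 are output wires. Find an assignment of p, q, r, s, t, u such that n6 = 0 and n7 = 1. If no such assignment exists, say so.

Check with p=1 q=1 r=1 s=1 t=1 u=0:
n1 = NOR(s, t) = NOR(1, 1) = 0
n2 = NOR(q, n1) = NOR(1, 0) = 0
n3 = NOT(n2) = NOT 0 = 1
n4 = NAND(p, r) = NAND(1, 1) = 0
n5 = NOT(n3) = NOT 1 = 0
n6 = XOR(n5, n1) = XOR(0, 0) = 0
n7 = NOR(n4, u) = NOR(0, 0) = 1
So n6 = 0 and n7 = 1.

p=1 q=1 r=1 s=1 t=1 u=0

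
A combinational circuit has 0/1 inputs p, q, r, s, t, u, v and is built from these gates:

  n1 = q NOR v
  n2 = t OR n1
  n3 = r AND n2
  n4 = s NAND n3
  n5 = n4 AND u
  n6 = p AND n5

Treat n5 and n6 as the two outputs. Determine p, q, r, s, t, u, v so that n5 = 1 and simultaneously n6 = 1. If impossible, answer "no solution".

Check with p=1, q=0, r=0, s=0, t=1, u=1, v=0:
n1 = q NOR v = 0 NOR 0 = 1
n2 = t OR n1 = 1 OR 1 = 1
n3 = r AND n2 = 0 AND 1 = 0
n4 = s NAND n3 = 0 NAND 0 = 1
n5 = n4 AND u = 1 AND 1 = 1
n6 = p AND n5 = 1 AND 1 = 1
So n5 = 1 and n6 = 1.

p=1, q=0, r=0, s=0, t=1, u=1, v=0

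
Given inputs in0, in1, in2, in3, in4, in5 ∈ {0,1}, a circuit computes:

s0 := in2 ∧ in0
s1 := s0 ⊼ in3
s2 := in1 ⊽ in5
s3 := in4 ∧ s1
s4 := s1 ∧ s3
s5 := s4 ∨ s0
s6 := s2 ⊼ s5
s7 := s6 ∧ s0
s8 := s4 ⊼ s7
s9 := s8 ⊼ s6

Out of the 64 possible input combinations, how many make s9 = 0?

s9 = s8 ⊼ s6 must be 0, so both s8 = 1 and s6 = 1.
Enumerating the 64 input combinations, 51 give s9 = 0 and 13 give s9 = 1.

51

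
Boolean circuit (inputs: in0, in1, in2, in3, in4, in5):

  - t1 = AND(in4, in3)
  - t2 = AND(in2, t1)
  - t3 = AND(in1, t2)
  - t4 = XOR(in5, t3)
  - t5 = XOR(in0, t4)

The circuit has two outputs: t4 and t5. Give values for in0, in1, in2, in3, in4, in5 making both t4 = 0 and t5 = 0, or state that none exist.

in0=0, in1=1, in2=1, in3=1, in4=0, in5=0

Check with in0=0, in1=1, in2=1, in3=1, in4=0, in5=0:
t1 = AND(in4, in3) = AND(0, 1) = 0
t2 = AND(in2, t1) = AND(1, 0) = 0
t3 = AND(in1, t2) = AND(1, 0) = 0
t4 = XOR(in5, t3) = XOR(0, 0) = 0
t5 = XOR(in0, t4) = XOR(0, 0) = 0
So t4 = 0 and t5 = 0.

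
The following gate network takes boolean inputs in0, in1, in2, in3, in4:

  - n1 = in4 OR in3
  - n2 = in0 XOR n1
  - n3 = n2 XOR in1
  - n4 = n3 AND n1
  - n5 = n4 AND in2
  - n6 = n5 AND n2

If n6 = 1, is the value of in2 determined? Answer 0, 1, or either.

1

n6 = n5 AND n2 must be 1, so both n5 = 1 and n2 = 1.
Every assignment with n6 = 1 has in2 = 1; there are 3 such assignment(s).
  in0=0, in1=0, in2=1, in3=0, in4=1
  in0=0, in1=0, in2=1, in3=1, in4=0
  in0=0, in1=0, in2=1, in3=1, in4=1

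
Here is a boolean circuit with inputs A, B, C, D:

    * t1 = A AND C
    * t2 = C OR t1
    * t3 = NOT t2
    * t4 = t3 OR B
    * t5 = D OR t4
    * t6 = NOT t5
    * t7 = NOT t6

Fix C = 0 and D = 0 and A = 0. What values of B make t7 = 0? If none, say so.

no solution exists

With C = 0 and D = 0 and A = 0 fixed, none of the 2 settings of B give t7 = 0.
For example, with B=0:
t1 = A AND C = 0 AND 0 = 0
t2 = C OR t1 = 0 OR 0 = 0
t3 = NOT t2 = NOT 0 = 1
t4 = t3 OR B = 1 OR 0 = 1
t5 = D OR t4 = 0 OR 1 = 1
t6 = NOT t5 = NOT 1 = 0
t7 = NOT t6 = NOT 0 = 1
giving t7 = 1 ≠ 0.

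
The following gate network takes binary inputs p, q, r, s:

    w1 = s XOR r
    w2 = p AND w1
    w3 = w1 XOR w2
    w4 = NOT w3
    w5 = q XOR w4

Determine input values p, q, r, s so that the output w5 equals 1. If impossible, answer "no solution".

p=0, q=0, r=0, s=0

Check with p=0, q=0, r=0, s=0:
w1 = s XOR r = 0 XOR 0 = 0
w2 = p AND w1 = 0 AND 0 = 0
w3 = w1 XOR w2 = 0 XOR 0 = 0
w4 = NOT w3 = NOT 0 = 1
w5 = q XOR w4 = 0 XOR 1 = 1
So w5 = 1 as required.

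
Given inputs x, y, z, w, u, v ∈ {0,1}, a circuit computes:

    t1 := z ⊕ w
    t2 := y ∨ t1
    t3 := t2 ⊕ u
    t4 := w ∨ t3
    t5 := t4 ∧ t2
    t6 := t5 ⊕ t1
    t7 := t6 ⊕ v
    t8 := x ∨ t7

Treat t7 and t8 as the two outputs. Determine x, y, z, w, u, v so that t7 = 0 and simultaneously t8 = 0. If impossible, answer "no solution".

Check with x=0, y=1, z=1, w=1, u=1, v=1:
t1 = z ⊕ w = 1 ⊕ 1 = 0
t2 = y ∨ t1 = 1 ∨ 0 = 1
t3 = t2 ⊕ u = 1 ⊕ 1 = 0
t4 = w ∨ t3 = 1 ∨ 0 = 1
t5 = t4 ∧ t2 = 1 ∧ 1 = 1
t6 = t5 ⊕ t1 = 1 ⊕ 0 = 1
t7 = t6 ⊕ v = 1 ⊕ 1 = 0
t8 = x ∨ t7 = 0 ∨ 0 = 0
So t7 = 0 and t8 = 0.

x=0, y=1, z=1, w=1, u=1, v=1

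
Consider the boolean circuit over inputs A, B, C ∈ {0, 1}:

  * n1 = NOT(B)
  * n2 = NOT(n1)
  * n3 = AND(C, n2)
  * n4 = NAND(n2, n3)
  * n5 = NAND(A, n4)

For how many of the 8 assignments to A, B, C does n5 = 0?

3

n5 = NAND(A, n4) must be 0, so both A = 1 and n4 = 1.
Satisfying assignments:
  A=1, B=0, C=0
  A=1, B=0, C=1
  A=1, B=1, C=0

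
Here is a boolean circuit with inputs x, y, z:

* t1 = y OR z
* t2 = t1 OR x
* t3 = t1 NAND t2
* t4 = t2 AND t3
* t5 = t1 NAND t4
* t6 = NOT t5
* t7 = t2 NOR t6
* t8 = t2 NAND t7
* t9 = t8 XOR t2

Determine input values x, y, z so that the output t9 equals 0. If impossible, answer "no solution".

t9 = t8 XOR t2 must be 0, so t8 and t2 are equal.
Check with x=1 y=1 z=0:
t1 = y OR z = 1 OR 0 = 1
t2 = t1 OR x = 1 OR 1 = 1
t3 = t1 NAND t2 = 1 NAND 1 = 0
t4 = t2 AND t3 = 1 AND 0 = 0
t5 = t1 NAND t4 = 1 NAND 0 = 1
t6 = NOT t5 = NOT 1 = 0
t7 = t2 NOR t6 = 1 NOR 0 = 0
t8 = t2 NAND t7 = 1 NAND 0 = 1
t9 = t8 XOR t2 = 1 XOR 1 = 0
So t9 = 0 as required.

x=1 y=1 z=0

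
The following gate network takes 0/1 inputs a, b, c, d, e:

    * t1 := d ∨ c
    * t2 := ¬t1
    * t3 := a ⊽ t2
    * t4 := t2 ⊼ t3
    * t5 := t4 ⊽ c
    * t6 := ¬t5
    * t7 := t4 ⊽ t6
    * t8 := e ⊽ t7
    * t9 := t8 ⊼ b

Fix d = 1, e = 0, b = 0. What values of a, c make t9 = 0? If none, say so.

With d = 1, e = 0, b = 0 fixed, none of the 4 settings of a, c give t9 = 0.
For example, with a=1, c=1:
t1 = d ∨ c = 1 ∨ 1 = 1
t2 = ¬t1 = ¬1 = 0
t3 = a ⊽ t2 = 1 ⊽ 0 = 0
t4 = t2 ⊼ t3 = 0 ⊼ 0 = 1
t5 = t4 ⊽ c = 1 ⊽ 1 = 0
t6 = ¬t5 = ¬0 = 1
t7 = t4 ⊽ t6 = 1 ⊽ 1 = 0
t8 = e ⊽ t7 = 0 ⊽ 0 = 1
t9 = t8 ⊼ b = 1 ⊼ 0 = 1
giving t9 = 1 ≠ 0.

no solution exists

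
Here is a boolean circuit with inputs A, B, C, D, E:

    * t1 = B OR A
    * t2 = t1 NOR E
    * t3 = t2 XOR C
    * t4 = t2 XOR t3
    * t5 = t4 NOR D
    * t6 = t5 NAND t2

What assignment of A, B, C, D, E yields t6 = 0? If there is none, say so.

Check with A=0 B=0 C=0 D=0 E=0:
t1 = B OR A = 0 OR 0 = 0
t2 = t1 NOR E = 0 NOR 0 = 1
t3 = t2 XOR C = 1 XOR 0 = 1
t4 = t2 XOR t3 = 1 XOR 1 = 0
t5 = t4 NOR D = 0 NOR 0 = 1
t6 = t5 NAND t2 = 1 NAND 1 = 0
So t6 = 0 as required.

A=0 B=0 C=0 D=0 E=0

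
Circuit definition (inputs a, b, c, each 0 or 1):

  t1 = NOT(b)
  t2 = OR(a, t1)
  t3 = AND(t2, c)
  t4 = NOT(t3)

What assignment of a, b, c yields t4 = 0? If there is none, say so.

Check with a=0 b=0 c=1:
t1 = NOT(b) = NOT 0 = 1
t2 = OR(a, t1) = OR(0, 1) = 1
t3 = AND(t2, c) = AND(1, 1) = 1
t4 = NOT(t3) = NOT 1 = 0
So t4 = 0 as required.

a=0 b=0 c=1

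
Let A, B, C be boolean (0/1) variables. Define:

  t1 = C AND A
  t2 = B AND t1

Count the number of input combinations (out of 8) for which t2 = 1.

1

t2 = B AND t1 must be 1, so both B = 1 and t1 = 1.
t1 = C AND A must be 1, so both C = 1 and A = 1.
Satisfying assignments:
  A=1, B=1, C=1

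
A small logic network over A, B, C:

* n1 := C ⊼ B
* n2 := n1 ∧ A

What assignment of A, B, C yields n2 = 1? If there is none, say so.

A=1, B=1, C=0

n2 = n1 ∧ A must be 1, so both n1 = 1 and A = 1.
n1 = C ⊼ B must be 1, so at least one of C, B is 0.
Check with A=1, B=1, C=0:
n1 = C ⊼ B = 0 ⊼ 1 = 1
n2 = n1 ∧ A = 1 ∧ 1 = 1
So n2 = 1 as required.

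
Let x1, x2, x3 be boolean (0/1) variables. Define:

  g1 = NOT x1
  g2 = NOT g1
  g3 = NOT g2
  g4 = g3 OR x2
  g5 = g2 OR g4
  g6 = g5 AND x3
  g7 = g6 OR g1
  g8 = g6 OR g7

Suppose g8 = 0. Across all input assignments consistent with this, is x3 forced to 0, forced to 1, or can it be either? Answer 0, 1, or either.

0

g8 = g6 OR g7 must be 0, so both g6 = 0 and g7 = 0.
Every assignment with g8 = 0 has x3 = 0; there are 2 such assignment(s).
  x1=1, x2=0, x3=0
  x1=1, x2=1, x3=0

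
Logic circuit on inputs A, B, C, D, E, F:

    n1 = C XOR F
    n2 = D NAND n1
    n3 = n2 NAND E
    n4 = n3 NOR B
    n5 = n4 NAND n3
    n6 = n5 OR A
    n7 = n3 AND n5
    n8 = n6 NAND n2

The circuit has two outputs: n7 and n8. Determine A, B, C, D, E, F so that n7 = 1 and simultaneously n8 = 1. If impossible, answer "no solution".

A=0, B=0, C=1, D=1, E=0, F=0

Check with A=0, B=0, C=1, D=1, E=0, F=0:
n1 = C XOR F = 1 XOR 0 = 1
n2 = D NAND n1 = 1 NAND 1 = 0
n3 = n2 NAND E = 0 NAND 0 = 1
n4 = n3 NOR B = 1 NOR 0 = 0
n5 = n4 NAND n3 = 0 NAND 1 = 1
n6 = n5 OR A = 1 OR 0 = 1
n7 = n3 AND n5 = 1 AND 1 = 1
n8 = n6 NAND n2 = 1 NAND 0 = 1
So n7 = 1 and n8 = 1.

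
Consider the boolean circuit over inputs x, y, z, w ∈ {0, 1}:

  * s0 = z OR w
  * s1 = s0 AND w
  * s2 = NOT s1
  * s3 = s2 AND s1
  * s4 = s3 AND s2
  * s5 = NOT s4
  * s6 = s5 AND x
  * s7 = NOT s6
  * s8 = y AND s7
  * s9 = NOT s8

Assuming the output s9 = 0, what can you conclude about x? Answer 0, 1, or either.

s9 = NOT s8 must be 0, so s8 = 1.
s8 = y AND s7 must be 1, so both y = 1 and s7 = 1.
Every assignment with s9 = 0 has x = 0; there are 4 such assignment(s).
  x=0, y=1, z=0, w=0
  x=0, y=1, z=0, w=1
  x=0, y=1, z=1, w=0
  x=0, y=1, z=1, w=1

0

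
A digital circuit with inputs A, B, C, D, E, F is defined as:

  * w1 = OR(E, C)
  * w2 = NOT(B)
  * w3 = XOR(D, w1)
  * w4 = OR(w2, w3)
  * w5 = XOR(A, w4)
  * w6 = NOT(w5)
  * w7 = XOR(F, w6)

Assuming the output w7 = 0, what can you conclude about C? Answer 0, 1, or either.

Both values of C occur among assignments with w7 = 0:
  C=0: A=0, B=0, C=0, D=0, E=0, F=0
  C=1: A=0, B=0, C=1, D=0, E=0, F=0

either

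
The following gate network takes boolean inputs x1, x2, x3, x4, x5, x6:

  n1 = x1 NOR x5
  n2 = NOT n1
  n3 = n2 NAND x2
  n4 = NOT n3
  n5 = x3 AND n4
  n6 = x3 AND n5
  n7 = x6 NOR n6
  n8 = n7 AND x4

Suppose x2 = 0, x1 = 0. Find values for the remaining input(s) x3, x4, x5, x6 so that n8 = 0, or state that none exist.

x3=1 x4=0 x5=1 x6=0

n8 = n7 AND x4 must be 0, so at least one of n7, x4 is 0.
Check with x2 = 0, x1 = 0 and x3=1, x4=0, x5=1, x6=0:
n1 = x1 NOR x5 = 0 NOR 1 = 0
n2 = NOT n1 = NOT 0 = 1
n3 = n2 NAND x2 = 1 NAND 0 = 1
n4 = NOT n3 = NOT 1 = 0
n5 = x3 AND n4 = 1 AND 0 = 0
n6 = x3 AND n5 = 1 AND 0 = 0
n7 = x6 NOR n6 = 0 NOR 0 = 1
n8 = n7 AND x4 = 1 AND 0 = 0
So n8 = 0.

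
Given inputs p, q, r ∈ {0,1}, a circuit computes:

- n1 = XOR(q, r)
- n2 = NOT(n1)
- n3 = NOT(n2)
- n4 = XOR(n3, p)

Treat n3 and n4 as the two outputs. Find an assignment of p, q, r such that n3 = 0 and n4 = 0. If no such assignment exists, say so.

Check with p=0, q=1, r=1:
n1 = XOR(q, r) = XOR(1, 1) = 0
n2 = NOT(n1) = NOT 0 = 1
n3 = NOT(n2) = NOT 1 = 0
n4 = XOR(n3, p) = XOR(0, 0) = 0
So n3 = 0 and n4 = 0.

p=0, q=1, r=1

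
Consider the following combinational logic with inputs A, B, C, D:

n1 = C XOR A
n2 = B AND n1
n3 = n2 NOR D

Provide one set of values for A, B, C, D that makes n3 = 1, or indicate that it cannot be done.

A=1, B=0, C=1, D=0

n3 = n2 NOR D must be 1, so both n2 = 0 and D = 0.
n2 = B AND n1 must be 0, so at least one of B, n1 is 0.
Check with A=1, B=0, C=1, D=0:
n1 = C XOR A = 1 XOR 1 = 0
n2 = B AND n1 = 0 AND 0 = 0
n3 = n2 NOR D = 0 NOR 0 = 1
So n3 = 1 as required.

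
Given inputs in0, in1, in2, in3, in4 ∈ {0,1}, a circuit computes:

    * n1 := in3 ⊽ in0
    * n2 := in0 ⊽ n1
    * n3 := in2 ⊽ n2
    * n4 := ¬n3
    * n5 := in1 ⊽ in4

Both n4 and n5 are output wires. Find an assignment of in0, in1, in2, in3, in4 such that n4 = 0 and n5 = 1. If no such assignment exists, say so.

Check with in0=1 in1=0 in2=0 in3=0 in4=0:
n1 = in3 ⊽ in0 = 0 ⊽ 1 = 0
n2 = in0 ⊽ n1 = 1 ⊽ 0 = 0
n3 = in2 ⊽ n2 = 0 ⊽ 0 = 1
n4 = ¬n3 = ¬1 = 0
n5 = in1 ⊽ in4 = 0 ⊽ 0 = 1
So n4 = 0 and n5 = 1.

in0=1 in1=0 in2=0 in3=0 in4=0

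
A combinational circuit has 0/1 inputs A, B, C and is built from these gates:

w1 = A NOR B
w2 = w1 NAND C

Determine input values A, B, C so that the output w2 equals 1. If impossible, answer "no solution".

w2 = w1 NAND C must be 1, so at least one of w1, C is 0.
Check with A=0, B=1, C=1:
w1 = A NOR B = 0 NOR 1 = 0
w2 = w1 NAND C = 0 NAND 1 = 1
So w2 = 1 as required.

A=0, B=1, C=1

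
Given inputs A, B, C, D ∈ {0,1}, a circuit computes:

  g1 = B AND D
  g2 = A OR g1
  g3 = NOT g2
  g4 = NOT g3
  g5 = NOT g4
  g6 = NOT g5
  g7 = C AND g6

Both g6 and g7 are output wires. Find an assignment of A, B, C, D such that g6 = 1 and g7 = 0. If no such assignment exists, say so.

A=1, B=1, C=0, D=1

Check with A=1, B=1, C=0, D=1:
g1 = B AND D = 1 AND 1 = 1
g2 = A OR g1 = 1 OR 1 = 1
g3 = NOT g2 = NOT 1 = 0
g4 = NOT g3 = NOT 0 = 1
g5 = NOT g4 = NOT 1 = 0
g6 = NOT g5 = NOT 0 = 1
g7 = C AND g6 = 0 AND 1 = 0
So g6 = 1 and g7 = 0.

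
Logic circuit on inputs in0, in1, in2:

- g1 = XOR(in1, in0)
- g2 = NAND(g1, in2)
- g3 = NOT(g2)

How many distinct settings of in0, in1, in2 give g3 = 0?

g3 = NOT(g2) must be 0, so g2 = 1.
g2 = NAND(g1, in2) must be 1, so at least one of g1, in2 is 0.
Satisfying assignments:
  in0=0, in1=0, in2=0
  in0=0, in1=0, in2=1
  in0=0, in1=1, in2=0
  in0=1, in1=0, in2=0
  in0=1, in1=1, in2=0
  in0=1, in1=1, in2=1

6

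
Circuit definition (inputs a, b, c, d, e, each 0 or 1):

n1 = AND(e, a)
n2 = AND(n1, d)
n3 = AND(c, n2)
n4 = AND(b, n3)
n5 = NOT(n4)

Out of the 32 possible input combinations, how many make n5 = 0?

n5 = NOT(n4) must be 0, so n4 = 1.
n4 = AND(b, n3) must be 1, so both b = 1 and n3 = 1.
Satisfying assignments:
  a=1, b=1, c=1, d=1, e=1

1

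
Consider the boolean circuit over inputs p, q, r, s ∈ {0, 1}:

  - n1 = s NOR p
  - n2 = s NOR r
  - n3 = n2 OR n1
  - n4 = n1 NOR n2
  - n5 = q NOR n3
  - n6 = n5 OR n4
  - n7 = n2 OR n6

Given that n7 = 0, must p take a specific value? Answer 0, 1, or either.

n7 = n2 OR n6 must be 0, so both n2 = 0 and n6 = 0.
Every assignment with n7 = 0 has p = 0; there are 2 such assignment(s).
  p=0, q=0, r=1, s=0
  p=0, q=1, r=1, s=0

0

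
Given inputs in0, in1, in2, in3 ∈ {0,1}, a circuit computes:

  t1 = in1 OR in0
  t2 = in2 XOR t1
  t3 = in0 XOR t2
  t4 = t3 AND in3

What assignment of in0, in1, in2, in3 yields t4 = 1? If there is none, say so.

in0=0, in1=1, in2=0, in3=1

t4 = t3 AND in3 must be 1, so both t3 = 1 and in3 = 1.
t3 = in0 XOR t2 must be 1, so in0 and t2 differ.
Check with in0=0, in1=1, in2=0, in3=1:
t1 = in1 OR in0 = 1 OR 0 = 1
t2 = in2 XOR t1 = 0 XOR 1 = 1
t3 = in0 XOR t2 = 0 XOR 1 = 1
t4 = t3 AND in3 = 1 AND 1 = 1
So t4 = 1 as required.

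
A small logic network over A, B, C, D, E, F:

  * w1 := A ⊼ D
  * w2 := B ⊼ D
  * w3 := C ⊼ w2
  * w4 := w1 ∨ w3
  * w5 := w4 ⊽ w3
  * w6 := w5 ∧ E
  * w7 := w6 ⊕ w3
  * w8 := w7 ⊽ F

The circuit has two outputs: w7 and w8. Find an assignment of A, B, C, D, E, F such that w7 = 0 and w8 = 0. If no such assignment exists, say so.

A=1 B=0 C=1 D=1 E=0 F=1

Check with A=1 B=0 C=1 D=1 E=0 F=1:
w1 = A ⊼ D = 1 ⊼ 1 = 0
w2 = B ⊼ D = 0 ⊼ 1 = 1
w3 = C ⊼ w2 = 1 ⊼ 1 = 0
w4 = w1 ∨ w3 = 0 ∨ 0 = 0
w5 = w4 ⊽ w3 = 0 ⊽ 0 = 1
w6 = w5 ∧ E = 1 ∧ 0 = 0
w7 = w6 ⊕ w3 = 0 ⊕ 0 = 0
w8 = w7 ⊽ F = 0 ⊽ 1 = 0
So w7 = 0 and w8 = 0.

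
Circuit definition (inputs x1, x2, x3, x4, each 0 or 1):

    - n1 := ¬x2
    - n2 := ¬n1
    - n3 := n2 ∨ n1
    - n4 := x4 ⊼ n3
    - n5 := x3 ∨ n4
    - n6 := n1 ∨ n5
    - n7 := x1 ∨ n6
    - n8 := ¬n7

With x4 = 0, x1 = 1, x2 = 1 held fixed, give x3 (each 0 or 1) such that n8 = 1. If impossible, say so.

no solution exists

With x4 = 0, x1 = 1, x2 = 1 fixed, none of the 2 settings of x3 give n8 = 1.
For example, with x3=0:
n1 = ¬x2 = ¬1 = 0
n2 = ¬n1 = ¬0 = 1
n3 = n2 ∨ n1 = 1 ∨ 0 = 1
n4 = x4 ⊼ n3 = 0 ⊼ 1 = 1
n5 = x3 ∨ n4 = 0 ∨ 1 = 1
n6 = n1 ∨ n5 = 0 ∨ 1 = 1
n7 = x1 ∨ n6 = 1 ∨ 1 = 1
n8 = ¬n7 = ¬1 = 0
giving n8 = 0 ≠ 1.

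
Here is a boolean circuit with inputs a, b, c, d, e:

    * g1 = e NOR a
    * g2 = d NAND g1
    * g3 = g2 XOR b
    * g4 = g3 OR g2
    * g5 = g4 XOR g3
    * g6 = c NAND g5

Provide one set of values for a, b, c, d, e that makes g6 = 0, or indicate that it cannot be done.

a=1 b=1 c=1 d=0 e=1

Check with a=1 b=1 c=1 d=0 e=1:
g1 = e NOR a = 1 NOR 1 = 0
g2 = d NAND g1 = 0 NAND 0 = 1
g3 = g2 XOR b = 1 XOR 1 = 0
g4 = g3 OR g2 = 0 OR 1 = 1
g5 = g4 XOR g3 = 1 XOR 0 = 1
g6 = c NAND g5 = 1 NAND 1 = 0
So g6 = 0 as required.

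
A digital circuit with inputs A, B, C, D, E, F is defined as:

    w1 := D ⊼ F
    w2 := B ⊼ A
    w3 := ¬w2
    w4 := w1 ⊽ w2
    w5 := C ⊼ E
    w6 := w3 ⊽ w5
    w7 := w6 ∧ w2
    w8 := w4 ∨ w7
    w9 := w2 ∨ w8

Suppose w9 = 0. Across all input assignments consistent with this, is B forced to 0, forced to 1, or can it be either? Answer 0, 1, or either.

1

w9 = w2 ∨ w8 must be 0, so both w2 = 0 and w8 = 0.
w2 = B ⊼ A must be 0, so both B = 1 and A = 1.
w8 = w4 ∨ w7 must be 0, so both w4 = 0 and w7 = 0.
Every assignment with w9 = 0 has B = 1; there are 12 such assignment(s).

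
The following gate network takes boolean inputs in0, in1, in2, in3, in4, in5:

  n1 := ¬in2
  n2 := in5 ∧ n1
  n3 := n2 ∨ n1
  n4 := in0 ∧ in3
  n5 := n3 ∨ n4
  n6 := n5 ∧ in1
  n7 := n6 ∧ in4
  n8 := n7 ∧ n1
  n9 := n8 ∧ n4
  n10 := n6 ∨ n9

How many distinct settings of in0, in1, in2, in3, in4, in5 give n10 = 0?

n10 = n6 ∨ n9 must be 0, so both n6 = 0 and n9 = 0.
n6 = n5 ∧ in1 must be 0, so at least one of n5, in1 is 0.
Enumerating the 64 input combinations, 44 give n10 = 0 and 20 give n10 = 1.

44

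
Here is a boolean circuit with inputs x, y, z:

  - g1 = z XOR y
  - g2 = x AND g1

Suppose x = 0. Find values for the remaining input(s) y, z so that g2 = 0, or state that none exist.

y=1, z=0

Check with x = 0 and y=1, z=0:
g1 = z XOR y = 0 XOR 1 = 1
g2 = x AND g1 = 0 AND 1 = 0
So g2 = 0.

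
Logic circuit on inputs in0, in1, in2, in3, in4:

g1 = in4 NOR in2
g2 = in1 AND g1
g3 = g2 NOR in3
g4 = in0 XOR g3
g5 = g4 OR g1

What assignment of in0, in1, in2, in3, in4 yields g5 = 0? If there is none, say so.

in0=0, in1=0, in2=0, in3=1, in4=1

g5 = g4 OR g1 must be 0, so both g4 = 0 and g1 = 0.
g4 = in0 XOR g3 must be 0, so in0 and g3 are equal.
g1 = in4 NOR in2 must be 0, so at least one of in4, in2 is 1.
Check with in0=0, in1=0, in2=0, in3=1, in4=1:
g1 = in4 NOR in2 = 1 NOR 0 = 0
g2 = in1 AND g1 = 0 AND 0 = 0
g3 = g2 NOR in3 = 0 NOR 1 = 0
g4 = in0 XOR g3 = 0 XOR 0 = 0
g5 = g4 OR g1 = 0 OR 0 = 0
So g5 = 0 as required.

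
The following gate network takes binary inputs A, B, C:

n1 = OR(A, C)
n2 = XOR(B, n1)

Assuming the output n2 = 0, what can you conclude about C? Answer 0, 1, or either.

Both values of C occur among assignments with n2 = 0:
  C=0: A=0, B=0, C=0
  C=1: A=0, B=1, C=1

either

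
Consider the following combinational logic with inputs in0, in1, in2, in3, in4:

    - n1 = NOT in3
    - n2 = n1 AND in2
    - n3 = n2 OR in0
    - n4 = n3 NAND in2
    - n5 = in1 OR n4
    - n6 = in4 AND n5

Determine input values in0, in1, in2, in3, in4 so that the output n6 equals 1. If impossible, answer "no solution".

in0=0 in1=0 in2=0 in3=0 in4=1

Check with in0=0 in1=0 in2=0 in3=0 in4=1:
n1 = NOT in3 = NOT 0 = 1
n2 = n1 AND in2 = 1 AND 0 = 0
n3 = n2 OR in0 = 0 OR 0 = 0
n4 = n3 NAND in2 = 0 NAND 0 = 1
n5 = in1 OR n4 = 0 OR 1 = 1
n6 = in4 AND n5 = 1 AND 1 = 1
So n6 = 1 as required.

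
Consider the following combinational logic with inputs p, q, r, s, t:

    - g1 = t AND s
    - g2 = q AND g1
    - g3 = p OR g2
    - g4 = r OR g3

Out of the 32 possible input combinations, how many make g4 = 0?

7

g4 = r OR g3 must be 0, so both r = 0 and g3 = 0.
Enumerating the 32 input combinations, 7 give g4 = 0 and 25 give g4 = 1.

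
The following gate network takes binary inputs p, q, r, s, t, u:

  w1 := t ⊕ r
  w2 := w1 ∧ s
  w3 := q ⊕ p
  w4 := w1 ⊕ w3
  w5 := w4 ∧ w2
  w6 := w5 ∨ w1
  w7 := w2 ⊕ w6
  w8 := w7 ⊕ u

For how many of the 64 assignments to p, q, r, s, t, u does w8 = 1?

w8 = w7 ⊕ u must be 1, so w7 and u differ.
Enumerating the 64 input combinations, 32 give w8 = 1 and 32 give w8 = 0.

32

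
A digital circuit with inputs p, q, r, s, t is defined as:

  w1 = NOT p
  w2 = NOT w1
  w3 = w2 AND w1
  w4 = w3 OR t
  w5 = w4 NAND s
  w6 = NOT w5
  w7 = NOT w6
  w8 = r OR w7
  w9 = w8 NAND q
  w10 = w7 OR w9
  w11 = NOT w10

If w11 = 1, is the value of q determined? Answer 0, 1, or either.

w11 = NOT w10 must be 1, so w10 = 0.
w10 = w7 OR w9 must be 0, so both w7 = 0 and w9 = 0.
w7 = NOT w6 must be 0, so w6 = 1.
Every assignment with w11 = 1 has q = 1; there are 2 such assignment(s).
  p=0, q=1, r=1, s=1, t=1
  p=1, q=1, r=1, s=1, t=1

1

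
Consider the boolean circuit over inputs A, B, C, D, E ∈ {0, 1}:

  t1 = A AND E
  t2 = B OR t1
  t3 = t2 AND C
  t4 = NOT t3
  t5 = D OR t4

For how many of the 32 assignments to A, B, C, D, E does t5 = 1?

27

t5 = D OR t4 must be 1, so at least one of D, t4 is 1.
Enumerating the 32 input combinations, 27 give t5 = 1 and 5 give t5 = 0.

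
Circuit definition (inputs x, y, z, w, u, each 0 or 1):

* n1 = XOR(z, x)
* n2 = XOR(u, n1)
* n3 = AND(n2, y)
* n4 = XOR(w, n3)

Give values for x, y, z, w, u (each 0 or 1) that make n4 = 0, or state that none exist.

x=0, y=1, z=1, w=0, u=1

Check with x=0, y=1, z=1, w=0, u=1:
n1 = XOR(z, x) = XOR(1, 0) = 1
n2 = XOR(u, n1) = XOR(1, 1) = 0
n3 = AND(n2, y) = AND(0, 1) = 0
n4 = XOR(w, n3) = XOR(0, 0) = 0
So n4 = 0 as required.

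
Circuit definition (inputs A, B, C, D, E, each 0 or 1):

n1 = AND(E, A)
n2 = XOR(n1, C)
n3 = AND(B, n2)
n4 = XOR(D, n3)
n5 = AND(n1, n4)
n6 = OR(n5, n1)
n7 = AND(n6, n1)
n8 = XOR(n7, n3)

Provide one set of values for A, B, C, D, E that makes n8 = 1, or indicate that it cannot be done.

n8 = XOR(n7, n3) must be 1, so n7 and n3 differ.
Check with A=0 B=1 C=1 D=1 E=1:
n1 = AND(E, A) = AND(1, 0) = 0
n2 = XOR(n1, C) = XOR(0, 1) = 1
n3 = AND(B, n2) = AND(1, 1) = 1
n4 = XOR(D, n3) = XOR(1, 1) = 0
n5 = AND(n1, n4) = AND(0, 0) = 0
n6 = OR(n5, n1) = OR(0, 0) = 0
n7 = AND(n6, n1) = AND(0, 0) = 0
n8 = XOR(n7, n3) = XOR(0, 1) = 1
So n8 = 1 as required.

A=0 B=1 C=1 D=1 E=1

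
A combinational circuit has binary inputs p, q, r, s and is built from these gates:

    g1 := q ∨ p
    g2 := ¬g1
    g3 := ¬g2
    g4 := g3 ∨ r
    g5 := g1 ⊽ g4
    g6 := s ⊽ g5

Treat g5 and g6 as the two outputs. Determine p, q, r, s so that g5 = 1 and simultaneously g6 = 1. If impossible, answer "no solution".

no solution exists

Across all 16 input combinations, none give both g5 = 1 and g6 = 1.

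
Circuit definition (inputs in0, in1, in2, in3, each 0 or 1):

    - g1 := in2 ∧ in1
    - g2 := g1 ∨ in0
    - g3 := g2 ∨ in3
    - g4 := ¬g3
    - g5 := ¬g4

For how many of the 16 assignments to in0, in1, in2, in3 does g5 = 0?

g5 = ¬g4 must be 0, so g4 = 1.
g4 = ¬g3 must be 1, so g3 = 0.
g3 = g2 ∨ in3 must be 0, so both g2 = 0 and in3 = 0.
Satisfying assignments:
  in0=0, in1=0, in2=0, in3=0
  in0=0, in1=0, in2=1, in3=0
  in0=0, in1=1, in2=0, in3=0

3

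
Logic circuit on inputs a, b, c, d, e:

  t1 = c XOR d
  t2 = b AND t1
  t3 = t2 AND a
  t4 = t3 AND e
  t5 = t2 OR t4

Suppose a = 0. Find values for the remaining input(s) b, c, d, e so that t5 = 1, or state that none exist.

b=1, c=1, d=0, e=0

Check with a = 0 and b=1, c=1, d=0, e=0:
t1 = c XOR d = 1 XOR 0 = 1
t2 = b AND t1 = 1 AND 1 = 1
t3 = t2 AND a = 1 AND 0 = 0
t4 = t3 AND e = 0 AND 0 = 0
t5 = t2 OR t4 = 1 OR 0 = 1
So t5 = 1.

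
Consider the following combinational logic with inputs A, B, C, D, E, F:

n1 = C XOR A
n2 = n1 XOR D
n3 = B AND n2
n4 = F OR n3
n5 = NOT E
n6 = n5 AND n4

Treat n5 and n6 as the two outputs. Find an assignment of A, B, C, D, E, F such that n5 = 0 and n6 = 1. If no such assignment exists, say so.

no solution exists

Across all 64 input combinations, none give both n5 = 0 and n6 = 1.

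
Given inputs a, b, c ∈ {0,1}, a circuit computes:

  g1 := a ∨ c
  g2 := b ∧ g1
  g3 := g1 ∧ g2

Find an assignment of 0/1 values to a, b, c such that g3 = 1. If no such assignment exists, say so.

a=1, b=1, c=0

Check with a=1, b=1, c=0:
g1 = a ∨ c = 1 ∨ 0 = 1
g2 = b ∧ g1 = 1 ∧ 1 = 1
g3 = g1 ∧ g2 = 1 ∧ 1 = 1
So g3 = 1 as required.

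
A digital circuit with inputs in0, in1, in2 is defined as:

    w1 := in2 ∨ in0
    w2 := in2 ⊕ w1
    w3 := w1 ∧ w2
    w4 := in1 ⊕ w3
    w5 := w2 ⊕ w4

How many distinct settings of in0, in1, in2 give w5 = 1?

4

w5 = w2 ⊕ w4 must be 1, so w2 and w4 differ.
Satisfying assignments:
  in0=0, in1=1, in2=0
  in0=0, in1=1, in2=1
  in0=1, in1=1, in2=0
  in0=1, in1=1, in2=1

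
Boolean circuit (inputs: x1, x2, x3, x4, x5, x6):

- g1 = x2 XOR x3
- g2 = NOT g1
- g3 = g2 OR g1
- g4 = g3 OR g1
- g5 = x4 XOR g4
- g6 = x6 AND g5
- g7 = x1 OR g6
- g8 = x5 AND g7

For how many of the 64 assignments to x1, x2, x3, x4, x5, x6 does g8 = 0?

44

g8 = x5 AND g7 must be 0, so at least one of x5, g7 is 0.
Enumerating the 64 input combinations, 44 give g8 = 0 and 20 give g8 = 1.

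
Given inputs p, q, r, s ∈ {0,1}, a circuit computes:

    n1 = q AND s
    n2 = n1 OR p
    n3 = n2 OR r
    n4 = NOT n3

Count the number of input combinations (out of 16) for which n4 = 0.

13

n4 = NOT n3 must be 0, so n3 = 1.
n3 = n2 OR r must be 1, so at least one of n2, r is 1.
Enumerating the 16 input combinations, 13 give n4 = 0 and 3 give n4 = 1.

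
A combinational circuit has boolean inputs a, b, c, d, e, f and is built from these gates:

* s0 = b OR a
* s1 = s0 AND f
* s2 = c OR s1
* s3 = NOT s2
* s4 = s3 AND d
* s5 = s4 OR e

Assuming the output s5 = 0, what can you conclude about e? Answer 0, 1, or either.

s5 = s4 OR e must be 0, so both s4 = 0 and e = 0.
Every assignment with s5 = 0 has e = 0; there are 27 such assignment(s).

0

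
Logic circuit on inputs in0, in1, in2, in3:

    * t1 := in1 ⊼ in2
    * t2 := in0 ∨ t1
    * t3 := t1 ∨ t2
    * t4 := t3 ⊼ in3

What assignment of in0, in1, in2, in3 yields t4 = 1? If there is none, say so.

in0=1 in1=1 in2=0 in3=0

t4 = t3 ⊼ in3 must be 1, so at least one of t3, in3 is 0.
Check with in0=1 in1=1 in2=0 in3=0:
t1 = in1 ⊼ in2 = 1 ⊼ 0 = 1
t2 = in0 ∨ t1 = 1 ∨ 1 = 1
t3 = t1 ∨ t2 = 1 ∨ 1 = 1
t4 = t3 ⊼ in3 = 1 ⊼ 0 = 1
So t4 = 1 as required.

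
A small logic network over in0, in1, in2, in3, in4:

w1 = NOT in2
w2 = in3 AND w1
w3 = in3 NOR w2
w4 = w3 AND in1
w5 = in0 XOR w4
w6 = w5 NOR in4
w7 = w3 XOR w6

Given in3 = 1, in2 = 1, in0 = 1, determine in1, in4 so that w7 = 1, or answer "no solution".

With in3 = 1, in2 = 1, in0 = 1 fixed, none of the 4 settings of in1, in4 give w7 = 1.
For example, with in1=1, in4=0:
w1 = NOT in2 = NOT 1 = 0
w2 = in3 AND w1 = 1 AND 0 = 0
w3 = in3 NOR w2 = 1 NOR 0 = 0
w4 = w3 AND in1 = 0 AND 1 = 0
w5 = in0 XOR w4 = 1 XOR 0 = 1
w6 = w5 NOR in4 = 1 NOR 0 = 0
w7 = w3 XOR w6 = 0 XOR 0 = 0
giving w7 = 0 ≠ 1.

no solution exists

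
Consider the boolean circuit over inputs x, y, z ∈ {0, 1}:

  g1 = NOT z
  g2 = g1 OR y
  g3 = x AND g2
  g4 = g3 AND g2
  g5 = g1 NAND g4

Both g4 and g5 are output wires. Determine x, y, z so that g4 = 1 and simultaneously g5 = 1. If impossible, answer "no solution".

x=1, y=1, z=1

Check with x=1, y=1, z=1:
g1 = NOT z = NOT 1 = 0
g2 = g1 OR y = 0 OR 1 = 1
g3 = x AND g2 = 1 AND 1 = 1
g4 = g3 AND g2 = 1 AND 1 = 1
g5 = g1 NAND g4 = 0 NAND 1 = 1
So g4 = 1 and g5 = 1.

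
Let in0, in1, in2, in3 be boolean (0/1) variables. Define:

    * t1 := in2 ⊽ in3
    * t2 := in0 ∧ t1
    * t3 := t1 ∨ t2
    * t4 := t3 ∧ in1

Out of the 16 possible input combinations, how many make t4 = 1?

2

t4 = t3 ∧ in1 must be 1, so both t3 = 1 and in1 = 1.
t3 = t1 ∨ t2 must be 1, so at least one of t1, t2 is 1.
Enumerating the 16 input combinations, 2 give t4 = 1 and 14 give t4 = 0.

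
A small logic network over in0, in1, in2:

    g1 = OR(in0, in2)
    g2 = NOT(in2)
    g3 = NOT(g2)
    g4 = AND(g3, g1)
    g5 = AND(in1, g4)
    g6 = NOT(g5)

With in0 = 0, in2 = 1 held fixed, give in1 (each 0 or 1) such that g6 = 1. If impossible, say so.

in1=0

g6 = NOT(g5) must be 1, so g5 = 0.
Check with in0 = 0, in2 = 1 and in1=0:
g1 = OR(in0, in2) = OR(0, 1) = 1
g2 = NOT(in2) = NOT 1 = 0
g3 = NOT(g2) = NOT 0 = 1
g4 = AND(g3, g1) = AND(1, 1) = 1
g5 = AND(in1, g4) = AND(0, 1) = 0
g6 = NOT(g5) = NOT 0 = 1
So g6 = 1.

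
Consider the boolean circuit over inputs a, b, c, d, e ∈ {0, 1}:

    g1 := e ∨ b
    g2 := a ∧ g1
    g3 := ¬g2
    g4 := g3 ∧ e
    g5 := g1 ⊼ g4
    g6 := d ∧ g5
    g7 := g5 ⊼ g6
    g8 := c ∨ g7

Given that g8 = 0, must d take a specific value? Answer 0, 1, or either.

1

g8 = c ∨ g7 must be 0, so both c = 0 and g7 = 0.
Every assignment with g8 = 0 has d = 1; there are 6 such assignment(s).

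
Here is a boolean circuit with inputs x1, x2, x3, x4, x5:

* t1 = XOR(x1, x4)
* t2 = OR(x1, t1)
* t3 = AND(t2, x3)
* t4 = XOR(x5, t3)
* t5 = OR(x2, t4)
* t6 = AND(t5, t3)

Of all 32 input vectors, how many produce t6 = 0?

23

t6 = AND(t5, t3) must be 0, so at least one of t5, t3 is 0.
Enumerating the 32 input combinations, 23 give t6 = 0 and 9 give t6 = 1.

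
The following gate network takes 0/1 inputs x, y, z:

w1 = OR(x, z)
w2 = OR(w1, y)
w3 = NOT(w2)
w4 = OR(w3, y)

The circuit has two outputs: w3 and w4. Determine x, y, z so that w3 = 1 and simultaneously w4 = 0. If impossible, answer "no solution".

no solution exists

Across all 8 input combinations, none give both w3 = 1 and w4 = 0.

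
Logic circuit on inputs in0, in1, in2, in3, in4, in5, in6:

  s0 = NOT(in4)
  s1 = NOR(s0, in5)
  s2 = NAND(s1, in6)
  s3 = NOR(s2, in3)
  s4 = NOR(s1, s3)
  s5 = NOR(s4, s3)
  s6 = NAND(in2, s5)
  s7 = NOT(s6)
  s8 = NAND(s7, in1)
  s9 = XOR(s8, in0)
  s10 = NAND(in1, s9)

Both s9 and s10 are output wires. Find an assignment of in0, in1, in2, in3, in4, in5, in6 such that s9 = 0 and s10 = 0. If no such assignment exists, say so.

no solution exists

Across all 128 input combinations, none give both s9 = 0 and s10 = 0.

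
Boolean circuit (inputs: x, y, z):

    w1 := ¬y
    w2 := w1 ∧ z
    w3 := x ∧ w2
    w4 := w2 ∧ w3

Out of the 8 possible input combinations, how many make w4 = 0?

7

w4 = w2 ∧ w3 must be 0, so at least one of w2, w3 is 0.
Enumerating the 8 input combinations, 7 give w4 = 0 and 1 give w4 = 1.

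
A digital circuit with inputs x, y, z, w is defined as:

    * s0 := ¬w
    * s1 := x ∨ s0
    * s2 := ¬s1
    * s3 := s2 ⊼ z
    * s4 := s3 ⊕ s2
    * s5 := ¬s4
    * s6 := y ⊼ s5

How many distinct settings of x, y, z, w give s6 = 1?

s6 = y ⊼ s5 must be 1, so at least one of y, s5 is 0.
Enumerating the 16 input combinations, 15 give s6 = 1 and 1 give s6 = 0.

15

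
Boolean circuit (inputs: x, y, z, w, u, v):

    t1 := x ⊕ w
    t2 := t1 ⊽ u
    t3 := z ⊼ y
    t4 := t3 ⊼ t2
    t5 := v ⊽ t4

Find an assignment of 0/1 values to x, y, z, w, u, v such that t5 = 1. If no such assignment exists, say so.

x=0, y=0, z=1, w=0, u=0, v=0

t5 = v ⊽ t4 must be 1, so both v = 0 and t4 = 0.
t4 = t3 ⊼ t2 must be 0, so both t3 = 1 and t2 = 1.
Check with x=0, y=0, z=1, w=0, u=0, v=0:
t1 = x ⊕ w = 0 ⊕ 0 = 0
t2 = t1 ⊽ u = 0 ⊽ 0 = 1
t3 = z ⊼ y = 1 ⊼ 0 = 1
t4 = t3 ⊼ t2 = 1 ⊼ 1 = 0
t5 = v ⊽ t4 = 0 ⊽ 0 = 1
So t5 = 1 as required.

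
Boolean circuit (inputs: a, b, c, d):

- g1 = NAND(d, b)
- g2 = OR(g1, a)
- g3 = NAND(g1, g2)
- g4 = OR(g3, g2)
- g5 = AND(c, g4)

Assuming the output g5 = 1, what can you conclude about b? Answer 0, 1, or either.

either

Both values of b occur among assignments with g5 = 1:
  b=0: a=0, b=0, c=1, d=0
  b=1: a=0, b=1, c=1, d=0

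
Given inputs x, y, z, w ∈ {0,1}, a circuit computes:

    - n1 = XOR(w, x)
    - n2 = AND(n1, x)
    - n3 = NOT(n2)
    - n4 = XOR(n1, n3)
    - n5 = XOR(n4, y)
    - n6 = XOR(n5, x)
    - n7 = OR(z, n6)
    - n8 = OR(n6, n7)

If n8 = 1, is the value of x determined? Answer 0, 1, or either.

Both values of x occur among assignments with n8 = 1:
  x=0: x=0, y=0, z=0, w=0
  x=1: x=1, y=0, z=1, w=0

either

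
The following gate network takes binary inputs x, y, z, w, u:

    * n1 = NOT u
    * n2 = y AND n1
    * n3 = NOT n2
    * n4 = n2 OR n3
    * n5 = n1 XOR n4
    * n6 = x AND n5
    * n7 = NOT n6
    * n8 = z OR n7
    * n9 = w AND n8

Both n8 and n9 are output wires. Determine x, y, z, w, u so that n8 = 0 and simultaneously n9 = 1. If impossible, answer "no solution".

no solution exists

Across all 32 input combinations, none give both n8 = 0 and n9 = 1.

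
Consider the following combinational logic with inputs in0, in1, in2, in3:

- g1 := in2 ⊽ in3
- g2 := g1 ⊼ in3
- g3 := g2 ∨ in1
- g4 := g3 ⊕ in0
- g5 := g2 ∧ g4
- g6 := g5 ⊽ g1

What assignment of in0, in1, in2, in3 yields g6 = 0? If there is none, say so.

in0=0 in1=1 in2=1 in3=1

g6 = g5 ⊽ g1 must be 0, so at least one of g5, g1 is 1.
Check with in0=0 in1=1 in2=1 in3=1:
g1 = in2 ⊽ in3 = 1 ⊽ 1 = 0
g2 = g1 ⊼ in3 = 0 ⊼ 1 = 1
g3 = g2 ∨ in1 = 1 ∨ 1 = 1
g4 = g3 ⊕ in0 = 1 ⊕ 0 = 1
g5 = g2 ∧ g4 = 1 ∧ 1 = 1
g6 = g5 ⊽ g1 = 1 ⊽ 0 = 0
So g6 = 0 as required.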